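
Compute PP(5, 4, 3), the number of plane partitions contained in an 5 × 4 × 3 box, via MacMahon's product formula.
PP(5, 4, 3) = 116424

Evaluate the triple product over i = 1..5, j = 1..4, k = 1..3. The factors are (2/1) · (3/2) · (4/3) · (3/2) · (4/3) · (5/4) · (4/3) · (5/4) · … (60 factors total). The numerators and denominators telescope so the product is an integer; carrying out the multiplication exactly gives PP(5, 4, 3) = 116424.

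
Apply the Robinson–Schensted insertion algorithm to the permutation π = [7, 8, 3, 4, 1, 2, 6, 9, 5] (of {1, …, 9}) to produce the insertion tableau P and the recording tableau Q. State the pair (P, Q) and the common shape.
P = [1, 2, 5, 9] / [3, 4, 6] / [7, 8];  Q = [1, 2, 7, 8] / [3, 4, 9] / [5, 6];  common shape = (4, 3, 2)

Row-insert the values π_1, π_2, … into P one at a time, bumping the leftmost entry strictly greater than the inserted value down to the next row. The recording tableau Q records, in position (i, j), the step at which that cell was added to P.
  Insert 7 (step 1): P = [7];  Q = [1]
  Insert 8 (step 2): P = [7, 8];  Q = [1, 2]
  Insert 3 (step 3): P = [3, 8] / [7];  Q = [1, 2] / [3]
  Insert 4 (step 4): P = [3, 4] / [7, 8];  Q = [1, 2] / [3, 4]
  Insert 1 (step 5): P = [1, 4] / [3, 8] / [7];  Q = [1, 2] / [3, 4] / [5]
  Insert 2 (step 6): P = [1, 2] / [3, 4] / [7, 8];  Q = [1, 2] / [3, 4] / [5, 6]
  Insert 6 (step 7): P = [1, 2, 6] / [3, 4] / [7, 8];  Q = [1, 2, 7] / [3, 4] / [5, 6]
  Insert 9 (step 8): P = [1, 2, 6, 9] / [3, 4] / [7, 8];  Q = [1, 2, 7, 8] / [3, 4] / [5, 6]
  Insert 5 (step 9): P = [1, 2, 5, 9] / [3, 4, 6] / [7, 8];  Q = [1, 2, 7, 8] / [3, 4, 9] / [5, 6]
Final shape: (4, 3, 2).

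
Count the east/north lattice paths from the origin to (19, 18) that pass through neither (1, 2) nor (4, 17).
Number of paths = 11060691018

Inclusion–exclusion. Total paths: C(37, 19) = 17672631900. Through P₁: C(3, 1)·C(34, 18) = 6611884290. Through P₂: C(21, 4)·C(16, 15) = 95760. Since P₁ is strictly southwest of P₂, a monotone path through both must visit P₁ then P₂; paths through both = C(3, 1)·C(18, 3)·C(16, 15) = 39168. Avoid both = 17672631900 − 6611884290 − 95760 + 39168 = 11060691018.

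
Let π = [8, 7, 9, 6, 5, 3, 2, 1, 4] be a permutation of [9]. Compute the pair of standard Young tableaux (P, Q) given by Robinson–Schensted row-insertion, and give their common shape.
P = [1, 4] / [2, 9] / [3] / [5] / [6] / [7] / [8];  Q = [1, 3] / [2, 9] / [4] / [5] / [6] / [7] / [8];  common shape = (2, 2, 1, 1, 1, 1, 1)

Row-insert the values π_1, π_2, … into P one at a time, bumping the leftmost entry strictly greater than the inserted value down to the next row. The recording tableau Q records, in position (i, j), the step at which that cell was added to P.
  Insert 8 (step 1): P = [8];  Q = [1]
  Insert 7 (step 2): P = [7] / [8];  Q = [1] / [2]
  Insert 9 (step 3): P = [7, 9] / [8];  Q = [1, 3] / [2]
  Insert 6 (step 4): P = [6, 9] / [7] / [8];  Q = [1, 3] / [2] / [4]
  Insert 5 (step 5): P = [5, 9] / [6] / [7] / [8];  Q = [1, 3] / [2] / [4] / [5]
  Insert 3 (step 6): P = [3, 9] / [5] / [6] / [7] / [8];  Q = [1, 3] / [2] / [4] / [5] / [6]
  Insert 2 (step 7): P = [2, 9] / [3] / [5] / [6] / [7] / [8];  Q = [1, 3] / [2] / [4] / [5] / [6] / [7]
  Insert 1 (step 8): P = [1, 9] / [2] / [3] / [5] / [6] / [7] / [8];  Q = [1, 3] / [2] / [4] / [5] / [6] / [7] / [8]
  Insert 4 (step 9): P = [1, 4] / [2, 9] / [3] / [5] / [6] / [7] / [8];  Q = [1, 3] / [2, 9] / [4] / [5] / [6] / [7] / [8]
Final shape: (2, 2, 1, 1, 1, 1, 1).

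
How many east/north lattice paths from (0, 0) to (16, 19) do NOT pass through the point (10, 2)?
Number of paths = 4053266448

Total paths from (0, 0) to (16, 19): C(35, 16) = 4059928950. Paths through (10, 2): (paths (0, 0) → (10, 2)) × (paths (10, 2) → (16, 19)) = C(12, 10) · C(23, 6) = 66 · 100947 = 6662502. Avoidance count = 4059928950 − 6662502 = 4053266448.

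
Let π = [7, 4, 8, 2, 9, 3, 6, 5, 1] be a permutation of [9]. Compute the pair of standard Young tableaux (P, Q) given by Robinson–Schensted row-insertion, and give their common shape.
P = [1, 3, 5] / [2, 6, 9] / [4, 8] / [7];  Q = [1, 3, 5] / [2, 6, 7] / [4, 8] / [9];  common shape = (3, 3, 2, 1)

Row-insert the values π_1, π_2, … into P one at a time, bumping the leftmost entry strictly greater than the inserted value down to the next row. The recording tableau Q records, in position (i, j), the step at which that cell was added to P.
  Insert 7 (step 1): P = [7];  Q = [1]
  Insert 4 (step 2): P = [4] / [7];  Q = [1] / [2]
  Insert 8 (step 3): P = [4, 8] / [7];  Q = [1, 3] / [2]
  Insert 2 (step 4): P = [2, 8] / [4] / [7];  Q = [1, 3] / [2] / [4]
  Insert 9 (step 5): P = [2, 8, 9] / [4] / [7];  Q = [1, 3, 5] / [2] / [4]
  Insert 3 (step 6): P = [2, 3, 9] / [4, 8] / [7];  Q = [1, 3, 5] / [2, 6] / [4]
  Insert 6 (step 7): P = [2, 3, 6] / [4, 8, 9] / [7];  Q = [1, 3, 5] / [2, 6, 7] / [4]
  Insert 5 (step 8): P = [2, 3, 5] / [4, 6, 9] / [7, 8];  Q = [1, 3, 5] / [2, 6, 7] / [4, 8]
  Insert 1 (step 9): P = [1, 3, 5] / [2, 6, 9] / [4, 8] / [7];  Q = [1, 3, 5] / [2, 6, 7] / [4, 8] / [9]
Final shape: (3, 3, 2, 1).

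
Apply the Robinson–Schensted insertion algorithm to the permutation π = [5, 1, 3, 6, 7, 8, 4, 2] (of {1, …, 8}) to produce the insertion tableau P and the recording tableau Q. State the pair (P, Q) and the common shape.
P = [1, 2, 4, 7, 8] / [3, 6] / [5];  Q = [1, 3, 4, 5, 6] / [2, 7] / [8];  common shape = (5, 2, 1)

Row-insert the values π_1, π_2, … into P one at a time, bumping the leftmost entry strictly greater than the inserted value down to the next row. The recording tableau Q records, in position (i, j), the step at which that cell was added to P.
  Insert 5 (step 1): P = [5];  Q = [1]
  Insert 1 (step 2): P = [1] / [5];  Q = [1] / [2]
  Insert 3 (step 3): P = [1, 3] / [5];  Q = [1, 3] / [2]
  Insert 6 (step 4): P = [1, 3, 6] / [5];  Q = [1, 3, 4] / [2]
  Insert 7 (step 5): P = [1, 3, 6, 7] / [5];  Q = [1, 3, 4, 5] / [2]
  Insert 8 (step 6): P = [1, 3, 6, 7, 8] / [5];  Q = [1, 3, 4, 5, 6] / [2]
  Insert 4 (step 7): P = [1, 3, 4, 7, 8] / [5, 6];  Q = [1, 3, 4, 5, 6] / [2, 7]
  Insert 2 (step 8): P = [1, 2, 4, 7, 8] / [3, 6] / [5];  Q = [1, 3, 4, 5, 6] / [2, 7] / [8]
Final shape: (5, 2, 1).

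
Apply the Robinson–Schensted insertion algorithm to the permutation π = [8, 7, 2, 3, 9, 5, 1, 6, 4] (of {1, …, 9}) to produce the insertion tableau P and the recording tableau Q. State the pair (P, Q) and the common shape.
P = [1, 3, 4, 6] / [2, 5] / [7, 9] / [8];  Q = [1, 4, 5, 8] / [2, 6] / [3, 9] / [7];  common shape = (4, 2, 2, 1)

Row-insert the values π_1, π_2, … into P one at a time, bumping the leftmost entry strictly greater than the inserted value down to the next row. The recording tableau Q records, in position (i, j), the step at which that cell was added to P.
  Insert 8 (step 1): P = [8];  Q = [1]
  Insert 7 (step 2): P = [7] / [8];  Q = [1] / [2]
  Insert 2 (step 3): P = [2] / [7] / [8];  Q = [1] / [2] / [3]
  Insert 3 (step 4): P = [2, 3] / [7] / [8];  Q = [1, 4] / [2] / [3]
  Insert 9 (step 5): P = [2, 3, 9] / [7] / [8];  Q = [1, 4, 5] / [2] / [3]
  Insert 5 (step 6): P = [2, 3, 5] / [7, 9] / [8];  Q = [1, 4, 5] / [2, 6] / [3]
  Insert 1 (step 7): P = [1, 3, 5] / [2, 9] / [7] / [8];  Q = [1, 4, 5] / [2, 6] / [3] / [7]
  Insert 6 (step 8): P = [1, 3, 5, 6] / [2, 9] / [7] / [8];  Q = [1, 4, 5, 8] / [2, 6] / [3] / [7]
  Insert 4 (step 9): P = [1, 3, 4, 6] / [2, 5] / [7, 9] / [8];  Q = [1, 4, 5, 8] / [2, 6] / [3, 9] / [7]
Final shape: (4, 2, 2, 1).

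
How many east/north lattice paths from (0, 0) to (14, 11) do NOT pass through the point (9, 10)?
Number of paths = 3903132

Total paths from (0, 0) to (14, 11): C(25, 14) = 4457400. Paths through (9, 10): (paths (0, 0) → (9, 10)) × (paths (9, 10) → (14, 11)) = C(19, 9) · C(6, 5) = 92378 · 6 = 554268. Avoidance count = 4457400 − 554268 = 3903132.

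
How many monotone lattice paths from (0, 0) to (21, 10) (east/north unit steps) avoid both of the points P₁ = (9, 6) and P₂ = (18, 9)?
Number of paths = 20900165

Inclusion–exclusion. Total paths: C(31, 21) = 44352165. Through P₁: C(15, 9)·C(16, 12) = 9109100. Through P₂: C(27, 18)·C(4, 3) = 18747300. Since P₁ is strictly southwest of P₂, a monotone path through both must visit P₁ then P₂; paths through both = C(15, 9)·C(12, 9)·C(4, 3) = 4404400. Avoid both = 44352165 − 9109100 − 18747300 + 4404400 = 20900165.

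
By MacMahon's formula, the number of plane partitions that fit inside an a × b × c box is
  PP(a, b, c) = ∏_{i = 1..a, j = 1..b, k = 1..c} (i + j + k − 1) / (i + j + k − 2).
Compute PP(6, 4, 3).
PP(6, 4, 3) = 457380

Evaluate the triple product over i = 1..6, j = 1..4, k = 1..3. The factors are (2/1) · (3/2) · (4/3) · (3/2) · (4/3) · (5/4) · (4/3) · (5/4) · … (72 factors total). The numerators and denominators telescope so the product is an integer; carrying out the multiplication exactly gives PP(6, 4, 3) = 457380.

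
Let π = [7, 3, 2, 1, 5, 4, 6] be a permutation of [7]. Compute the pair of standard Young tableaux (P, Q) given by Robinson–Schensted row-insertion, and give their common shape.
P = [1, 4, 6] / [2, 5] / [3] / [7];  Q = [1, 5, 7] / [2, 6] / [3] / [4];  common shape = (3, 2, 1, 1)

Row-insert the values π_1, π_2, … into P one at a time, bumping the leftmost entry strictly greater than the inserted value down to the next row. The recording tableau Q records, in position (i, j), the step at which that cell was added to P.
  Insert 7 (step 1): P = [7];  Q = [1]
  Insert 3 (step 2): P = [3] / [7];  Q = [1] / [2]
  Insert 2 (step 3): P = [2] / [3] / [7];  Q = [1] / [2] / [3]
  Insert 1 (step 4): P = [1] / [2] / [3] / [7];  Q = [1] / [2] / [3] / [4]
  Insert 5 (step 5): P = [1, 5] / [2] / [3] / [7];  Q = [1, 5] / [2] / [3] / [4]
  Insert 4 (step 6): P = [1, 4] / [2, 5] / [3] / [7];  Q = [1, 5] / [2, 6] / [3] / [4]
  Insert 6 (step 7): P = [1, 4, 6] / [2, 5] / [3] / [7];  Q = [1, 5, 7] / [2, 6] / [3] / [4]
Final shape: (3, 2, 1, 1).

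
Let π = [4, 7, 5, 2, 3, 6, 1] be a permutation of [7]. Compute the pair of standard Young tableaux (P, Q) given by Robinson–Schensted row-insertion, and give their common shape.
P = [1, 3, 6] / [2, 5] / [4] / [7];  Q = [1, 2, 6] / [3, 5] / [4] / [7];  common shape = (3, 2, 1, 1)

Row-insert the values π_1, π_2, … into P one at a time, bumping the leftmost entry strictly greater than the inserted value down to the next row. The recording tableau Q records, in position (i, j), the step at which that cell was added to P.
  Insert 4 (step 1): P = [4];  Q = [1]
  Insert 7 (step 2): P = [4, 7];  Q = [1, 2]
  Insert 5 (step 3): P = [4, 5] / [7];  Q = [1, 2] / [3]
  Insert 2 (step 4): P = [2, 5] / [4] / [7];  Q = [1, 2] / [3] / [4]
  Insert 3 (step 5): P = [2, 3] / [4, 5] / [7];  Q = [1, 2] / [3, 5] / [4]
  Insert 6 (step 6): P = [2, 3, 6] / [4, 5] / [7];  Q = [1, 2, 6] / [3, 5] / [4]
  Insert 1 (step 7): P = [1, 3, 6] / [2, 5] / [4] / [7];  Q = [1, 2, 6] / [3, 5] / [4] / [7]
Final shape: (3, 2, 1, 1).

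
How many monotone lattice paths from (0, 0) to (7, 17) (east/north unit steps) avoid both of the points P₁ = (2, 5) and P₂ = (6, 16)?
Number of paths = 124260

Inclusion–exclusion. Total paths: C(24, 7) = 346104. Through P₁: C(7, 2)·C(17, 5) = 129948. Through P₂: C(22, 6)·C(2, 1) = 149226. Since P₁ is strictly southwest of P₂, a monotone path through both must visit P₁ then P₂; paths through both = C(7, 2)·C(15, 4)·C(2, 1) = 57330. Avoid both = 346104 − 129948 − 149226 + 57330 = 124260.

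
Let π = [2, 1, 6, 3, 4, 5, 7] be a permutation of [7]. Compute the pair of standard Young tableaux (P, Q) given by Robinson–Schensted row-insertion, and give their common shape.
P = [1, 3, 4, 5, 7] / [2, 6];  Q = [1, 3, 5, 6, 7] / [2, 4];  common shape = (5, 2)

Row-insert the values π_1, π_2, … into P one at a time, bumping the leftmost entry strictly greater than the inserted value down to the next row. The recording tableau Q records, in position (i, j), the step at which that cell was added to P.
  Insert 2 (step 1): P = [2];  Q = [1]
  Insert 1 (step 2): P = [1] / [2];  Q = [1] / [2]
  Insert 6 (step 3): P = [1, 6] / [2];  Q = [1, 3] / [2]
  Insert 3 (step 4): P = [1, 3] / [2, 6];  Q = [1, 3] / [2, 4]
  Insert 4 (step 5): P = [1, 3, 4] / [2, 6];  Q = [1, 3, 5] / [2, 4]
  Insert 5 (step 6): P = [1, 3, 4, 5] / [2, 6];  Q = [1, 3, 5, 6] / [2, 4]
  Insert 7 (step 7): P = [1, 3, 4, 5, 7] / [2, 6];  Q = [1, 3, 5, 6, 7] / [2, 4]
Final shape: (5, 2).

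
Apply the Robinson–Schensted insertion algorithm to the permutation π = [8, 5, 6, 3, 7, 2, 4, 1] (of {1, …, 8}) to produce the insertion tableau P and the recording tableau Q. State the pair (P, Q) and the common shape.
P = [1, 4, 7] / [2, 6] / [3] / [5] / [8];  Q = [1, 3, 5] / [2, 7] / [4] / [6] / [8];  common shape = (3, 2, 1, 1, 1)

Row-insert the values π_1, π_2, … into P one at a time, bumping the leftmost entry strictly greater than the inserted value down to the next row. The recording tableau Q records, in position (i, j), the step at which that cell was added to P.
  Insert 8 (step 1): P = [8];  Q = [1]
  Insert 5 (step 2): P = [5] / [8];  Q = [1] / [2]
  Insert 6 (step 3): P = [5, 6] / [8];  Q = [1, 3] / [2]
  Insert 3 (step 4): P = [3, 6] / [5] / [8];  Q = [1, 3] / [2] / [4]
  Insert 7 (step 5): P = [3, 6, 7] / [5] / [8];  Q = [1, 3, 5] / [2] / [4]
  Insert 2 (step 6): P = [2, 6, 7] / [3] / [5] / [8];  Q = [1, 3, 5] / [2] / [4] / [6]
  Insert 4 (step 7): P = [2, 4, 7] / [3, 6] / [5] / [8];  Q = [1, 3, 5] / [2, 7] / [4] / [6]
  Insert 1 (step 8): P = [1, 4, 7] / [2, 6] / [3] / [5] / [8];  Q = [1, 3, 5] / [2, 7] / [4] / [6] / [8]
Final shape: (3, 2, 1, 1, 1).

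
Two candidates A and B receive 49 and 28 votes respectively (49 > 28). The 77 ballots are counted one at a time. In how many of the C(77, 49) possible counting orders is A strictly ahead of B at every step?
Strict-lead orderings = 213500511897826704900

Total orderings of the 77 votes with 49 for A: C(77, 49) = 782835210292031251300. By the Bertrand ballot formula (Cycle Lemma / reflection principle), the number of orderings in which A is strictly ahead of B throughout is (p − q)/(p + q) · C(p + q, p) = (49 − 28)/(49 + 28) · 782835210292031251300 = 213500511897826704900.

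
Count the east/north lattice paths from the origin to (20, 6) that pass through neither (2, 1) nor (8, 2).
Number of paths = 85603

Inclusion–exclusion. Total paths: C(26, 20) = 230230. Through P₁: C(3, 2)·C(23, 18) = 100947. Through P₂: C(10, 8)·C(16, 12) = 81900. Since P₁ is strictly southwest of P₂, a monotone path through both must visit P₁ then P₂; paths through both = C(3, 2)·C(7, 6)·C(16, 12) = 38220. Avoid both = 230230 − 100947 − 81900 + 38220 = 85603.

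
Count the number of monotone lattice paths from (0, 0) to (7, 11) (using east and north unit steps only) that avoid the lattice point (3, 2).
Number of paths = 24674

Total paths from (0, 0) to (7, 11): C(18, 7) = 31824. Paths through (3, 2): (paths (0, 0) → (3, 2)) × (paths (3, 2) → (7, 11)) = C(5, 3) · C(13, 4) = 10 · 715 = 7150. Avoidance count = 31824 − 7150 = 24674.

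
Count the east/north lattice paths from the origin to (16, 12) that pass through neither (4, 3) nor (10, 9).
Number of paths = 15091013

Inclusion–exclusion. Total paths: C(28, 16) = 30421755. Through P₁: C(7, 4)·C(21, 12) = 10287550. Through P₂: C(19, 10)·C(9, 6) = 7759752. Since P₁ is strictly southwest of P₂, a monotone path through both must visit P₁ then P₂; paths through both = C(7, 4)·C(12, 6)·C(9, 6) = 2716560. Avoid both = 30421755 − 10287550 − 7759752 + 2716560 = 15091013.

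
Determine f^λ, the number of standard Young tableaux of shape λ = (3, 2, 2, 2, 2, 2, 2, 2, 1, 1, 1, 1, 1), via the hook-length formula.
# SYT of shape (3, 2, 2, 2, 2, 2, 2, 2, 1, 1, 1, 1, 1) = 1591744

Hook-length formula: f^λ = n! / Π hook(c), product over all cells c of the Young diagram. For λ = (3, 2, 2, 2, 2, 2, 2, 2, 1, 1, 1, 1, 1), n = 22 boxes. Hook lengths by row (left-to-right, top-to-bottom): [15, 9, 1]; [13, 7]; [12, 6]; [11, 5]; [10, 4]; [9, 3]; [8, 2]; [7, 1]; [5]; [4]; [3]; [2]; [1]. Product of hooks = 706144158720000. So f^λ = 22! / 706144158720000 = 1124000727777607680000 / 706144158720000 = 1591744.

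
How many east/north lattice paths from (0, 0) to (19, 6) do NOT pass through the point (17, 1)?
Number of paths = 176722

Total paths from (0, 0) to (19, 6): C(25, 19) = 177100. Paths through (17, 1): (paths (0, 0) → (17, 1)) × (paths (17, 1) → (19, 6)) = C(18, 17) · C(7, 2) = 18 · 21 = 378. Avoidance count = 177100 − 378 = 176722.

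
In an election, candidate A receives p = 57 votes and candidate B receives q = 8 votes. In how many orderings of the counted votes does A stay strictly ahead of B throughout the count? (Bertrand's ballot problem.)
Strict-lead orderings = 3804949176

Total orderings of the 65 votes with 57 for A: C(65, 57) = 5047381560. By the Bertrand ballot formula (Cycle Lemma / reflection principle), the number of orderings in which A is strictly ahead of B throughout is (p − q)/(p + q) · C(p + q, p) = (57 − 8)/(57 + 8) · 5047381560 = 3804949176.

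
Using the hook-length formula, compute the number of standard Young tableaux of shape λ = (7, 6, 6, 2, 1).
# SYT of shape (7, 6, 6, 2, 1) = 517316800

Hook-length formula: f^λ = n! / Π hook(c), product over all cells c of the Young diagram. For λ = (7, 6, 6, 2, 1), n = 22 boxes. Hook lengths by row (left-to-right, top-to-bottom): [11, 9, 7, 6, 5, 4, 1]; [9, 7, 5, 4, 3, 2]; [8, 6, 4, 3, 2, 1]; [3, 1]; [1]. Product of hooks = 2172751257600. So f^λ = 22! / 2172751257600 = 1124000727777607680000 / 2172751257600 = 517316800.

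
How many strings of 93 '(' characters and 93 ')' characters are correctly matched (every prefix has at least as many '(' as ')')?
C_93 = 60960876535340415751462563580829648891969728907438000

These balanced parentheses are counted by the Catalan number C_n = (1/(n + 1)) · C(2n, n). For n = 93: C_93 = (1/94) · C(186, 93) = 5730322394321999080637480976597986995845154517299172000/94 = 60960876535340415751462563580829648891969728907438000.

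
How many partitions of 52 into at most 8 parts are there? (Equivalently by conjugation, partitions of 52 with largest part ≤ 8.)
p(52, parts ≤ 8) = 37638

Use the recurrence p(n, m) = p(n, m−1) + p(n−m, m): either the largest part is < m (count p(n, m−1)) or the largest part is exactly m (remove one copy of m, count p(n−m, m)). With p(0, ·) = 1 this gives p(52, parts ≤ 8) = 37638. (By conjugating Young diagrams, this also counts partitions of 52 into at most 8 parts.)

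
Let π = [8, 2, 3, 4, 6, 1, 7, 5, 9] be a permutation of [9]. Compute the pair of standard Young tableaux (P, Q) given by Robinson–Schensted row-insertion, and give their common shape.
P = [1, 3, 4, 5, 7, 9] / [2, 6] / [8];  Q = [1, 3, 4, 5, 7, 9] / [2, 8] / [6];  common shape = (6, 2, 1)

Row-insert the values π_1, π_2, … into P one at a time, bumping the leftmost entry strictly greater than the inserted value down to the next row. The recording tableau Q records, in position (i, j), the step at which that cell was added to P.
  Insert 8 (step 1): P = [8];  Q = [1]
  Insert 2 (step 2): P = [2] / [8];  Q = [1] / [2]
  Insert 3 (step 3): P = [2, 3] / [8];  Q = [1, 3] / [2]
  Insert 4 (step 4): P = [2, 3, 4] / [8];  Q = [1, 3, 4] / [2]
  Insert 6 (step 5): P = [2, 3, 4, 6] / [8];  Q = [1, 3, 4, 5] / [2]
  Insert 1 (step 6): P = [1, 3, 4, 6] / [2] / [8];  Q = [1, 3, 4, 5] / [2] / [6]
  Insert 7 (step 7): P = [1, 3, 4, 6, 7] / [2] / [8];  Q = [1, 3, 4, 5, 7] / [2] / [6]
  Insert 5 (step 8): P = [1, 3, 4, 5, 7] / [2, 6] / [8];  Q = [1, 3, 4, 5, 7] / [2, 8] / [6]
  Insert 9 (step 9): P = [1, 3, 4, 5, 7, 9] / [2, 6] / [8];  Q = [1, 3, 4, 5, 7, 9] / [2, 8] / [6]
Final shape: (6, 2, 1).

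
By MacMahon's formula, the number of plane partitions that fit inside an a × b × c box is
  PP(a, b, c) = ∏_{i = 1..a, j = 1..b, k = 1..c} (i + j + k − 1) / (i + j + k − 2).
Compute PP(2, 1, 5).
PP(2, 1, 5) = 21

Evaluate the triple product over i = 1..2, j = 1..1, k = 1..5. The factors are (2/1) · (3/2) · (4/3) · (5/4) · (6/5) · (3/2) · (4/3) · (5/4) · … (10 factors total). The numerators and denominators telescope so the product is an integer; carrying out the multiplication exactly gives PP(2, 1, 5) = 21.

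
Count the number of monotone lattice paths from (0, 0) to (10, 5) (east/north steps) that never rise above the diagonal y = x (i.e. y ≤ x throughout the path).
Number of paths = 1638

By the reflection principle (André's argument), the number of monotone paths to (10, 5) with n ≤ m that never go above y = x is C(15, 10) − C(15, 11) = 3003 − 1365 = 1638.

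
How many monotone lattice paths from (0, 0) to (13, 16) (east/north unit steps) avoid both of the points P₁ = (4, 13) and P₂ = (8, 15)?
Number of paths = 64612631

Inclusion–exclusion. Total paths: C(29, 13) = 67863915. Through P₁: C(17, 4)·C(12, 9) = 523600. Through P₂: C(23, 8)·C(6, 5) = 2941884. Since P₁ is strictly southwest of P₂, a monotone path through both must visit P₁ then P₂; paths through both = C(17, 4)·C(6, 4)·C(6, 5) = 214200. Avoid both = 67863915 − 523600 − 2941884 + 214200 = 64612631.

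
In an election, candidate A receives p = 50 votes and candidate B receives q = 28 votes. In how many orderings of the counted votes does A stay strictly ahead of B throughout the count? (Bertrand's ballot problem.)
Strict-lead orderings = 344447492528493750572

Total orderings of the 78 votes with 50 for A: C(78, 50) = 1221222928055568752028. By the Bertrand ballot formula (Cycle Lemma / reflection principle), the number of orderings in which A is strictly ahead of B throughout is (p − q)/(p + q) · C(p + q, p) = (50 − 28)/(50 + 28) · 1221222928055568752028 = 344447492528493750572.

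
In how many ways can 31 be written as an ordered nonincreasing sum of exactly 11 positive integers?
p(31, 11 parts) = 560

Partitions of n into exactly k parts are in bijection with partitions of n − k into at most k parts (subtract 1 from each part). So p(31, exactly 11) = p(20, parts ≤ 11). Computing via the recurrence p(m, j) = p(m, j−1) + p(m−j, j) gives 560.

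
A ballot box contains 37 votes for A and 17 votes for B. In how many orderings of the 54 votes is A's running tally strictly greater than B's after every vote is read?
Strict-lead orderings = 17464206951100

Total orderings of the 54 votes with 37 for A: C(54, 37) = 47153358767970. By the Bertrand ballot formula (Cycle Lemma / reflection principle), the number of orderings in which A is strictly ahead of B throughout is (p − q)/(p + q) · C(p + q, p) = (37 − 17)/(37 + 17) · 47153358767970 = 17464206951100.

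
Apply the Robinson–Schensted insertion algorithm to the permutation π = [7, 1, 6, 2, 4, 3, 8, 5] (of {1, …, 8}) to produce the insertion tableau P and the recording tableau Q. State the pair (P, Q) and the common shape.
P = [1, 2, 3, 5] / [4, 8] / [6] / [7];  Q = [1, 3, 5, 7] / [2, 8] / [4] / [6];  common shape = (4, 2, 1, 1)

Row-insert the values π_1, π_2, … into P one at a time, bumping the leftmost entry strictly greater than the inserted value down to the next row. The recording tableau Q records, in position (i, j), the step at which that cell was added to P.
  Insert 7 (step 1): P = [7];  Q = [1]
  Insert 1 (step 2): P = [1] / [7];  Q = [1] / [2]
  Insert 6 (step 3): P = [1, 6] / [7];  Q = [1, 3] / [2]
  Insert 2 (step 4): P = [1, 2] / [6] / [7];  Q = [1, 3] / [2] / [4]
  Insert 4 (step 5): P = [1, 2, 4] / [6] / [7];  Q = [1, 3, 5] / [2] / [4]
  Insert 3 (step 6): P = [1, 2, 3] / [4] / [6] / [7];  Q = [1, 3, 5] / [2] / [4] / [6]
  Insert 8 (step 7): P = [1, 2, 3, 8] / [4] / [6] / [7];  Q = [1, 3, 5, 7] / [2] / [4] / [6]
  Insert 5 (step 8): P = [1, 2, 3, 5] / [4, 8] / [6] / [7];  Q = [1, 3, 5, 7] / [2, 8] / [4] / [6]
Final shape: (4, 2, 1, 1).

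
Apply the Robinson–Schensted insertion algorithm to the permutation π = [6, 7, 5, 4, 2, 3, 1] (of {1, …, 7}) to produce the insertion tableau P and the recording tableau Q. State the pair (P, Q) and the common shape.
P = [1, 3] / [2, 7] / [4] / [5] / [6];  Q = [1, 2] / [3, 6] / [4] / [5] / [7];  common shape = (2, 2, 1, 1, 1)

Row-insert the values π_1, π_2, … into P one at a time, bumping the leftmost entry strictly greater than the inserted value down to the next row. The recording tableau Q records, in position (i, j), the step at which that cell was added to P.
  Insert 6 (step 1): P = [6];  Q = [1]
  Insert 7 (step 2): P = [6, 7];  Q = [1, 2]
  Insert 5 (step 3): P = [5, 7] / [6];  Q = [1, 2] / [3]
  Insert 4 (step 4): P = [4, 7] / [5] / [6];  Q = [1, 2] / [3] / [4]
  Insert 2 (step 5): P = [2, 7] / [4] / [5] / [6];  Q = [1, 2] / [3] / [4] / [5]
  Insert 3 (step 6): P = [2, 3] / [4, 7] / [5] / [6];  Q = [1, 2] / [3, 6] / [4] / [5]
  Insert 1 (step 7): P = [1, 3] / [2, 7] / [4] / [5] / [6];  Q = [1, 2] / [3, 6] / [4] / [5] / [7]
Final shape: (2, 2, 1, 1, 1).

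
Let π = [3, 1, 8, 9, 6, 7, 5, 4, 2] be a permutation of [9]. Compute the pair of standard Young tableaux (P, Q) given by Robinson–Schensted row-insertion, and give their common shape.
P = [1, 2, 7] / [3, 4, 9] / [5] / [6] / [8];  Q = [1, 3, 4] / [2, 5, 6] / [7] / [8] / [9];  common shape = (3, 3, 1, 1, 1)

Row-insert the values π_1, π_2, … into P one at a time, bumping the leftmost entry strictly greater than the inserted value down to the next row. The recording tableau Q records, in position (i, j), the step at which that cell was added to P.
  Insert 3 (step 1): P = [3];  Q = [1]
  Insert 1 (step 2): P = [1] / [3];  Q = [1] / [2]
  Insert 8 (step 3): P = [1, 8] / [3];  Q = [1, 3] / [2]
  Insert 9 (step 4): P = [1, 8, 9] / [3];  Q = [1, 3, 4] / [2]
  Insert 6 (step 5): P = [1, 6, 9] / [3, 8];  Q = [1, 3, 4] / [2, 5]
  Insert 7 (step 6): P = [1, 6, 7] / [3, 8, 9];  Q = [1, 3, 4] / [2, 5, 6]
  Insert 5 (step 7): P = [1, 5, 7] / [3, 6, 9] / [8];  Q = [1, 3, 4] / [2, 5, 6] / [7]
  Insert 4 (step 8): P = [1, 4, 7] / [3, 5, 9] / [6] / [8];  Q = [1, 3, 4] / [2, 5, 6] / [7] / [8]
  Insert 2 (step 9): P = [1, 2, 7] / [3, 4, 9] / [5] / [6] / [8];  Q = [1, 3, 4] / [2, 5, 6] / [7] / [8] / [9]
Final shape: (3, 3, 1, 1, 1).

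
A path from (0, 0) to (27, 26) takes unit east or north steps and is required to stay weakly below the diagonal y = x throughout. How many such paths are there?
Number of paths = 69533550916004

By the reflection principle (André's argument), the number of monotone paths to (27, 26) with n ≤ m that never go above y = x is C(53, 27) − C(53, 28) = 973469712824056 − 903936161908052 = 69533550916004.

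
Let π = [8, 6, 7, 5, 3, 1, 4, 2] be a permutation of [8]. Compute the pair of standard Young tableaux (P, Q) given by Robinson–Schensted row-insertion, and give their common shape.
P = [1, 2] / [3, 4] / [5, 7] / [6] / [8];  Q = [1, 3] / [2, 7] / [4, 8] / [5] / [6];  common shape = (2, 2, 2, 1, 1)

Row-insert the values π_1, π_2, … into P one at a time, bumping the leftmost entry strictly greater than the inserted value down to the next row. The recording tableau Q records, in position (i, j), the step at which that cell was added to P.
  Insert 8 (step 1): P = [8];  Q = [1]
  Insert 6 (step 2): P = [6] / [8];  Q = [1] / [2]
  Insert 7 (step 3): P = [6, 7] / [8];  Q = [1, 3] / [2]
  Insert 5 (step 4): P = [5, 7] / [6] / [8];  Q = [1, 3] / [2] / [4]
  Insert 3 (step 5): P = [3, 7] / [5] / [6] / [8];  Q = [1, 3] / [2] / [4] / [5]
  Insert 1 (step 6): P = [1, 7] / [3] / [5] / [6] / [8];  Q = [1, 3] / [2] / [4] / [5] / [6]
  Insert 4 (step 7): P = [1, 4] / [3, 7] / [5] / [6] / [8];  Q = [1, 3] / [2, 7] / [4] / [5] / [6]
  Insert 2 (step 8): P = [1, 2] / [3, 4] / [5, 7] / [6] / [8];  Q = [1, 3] / [2, 7] / [4, 8] / [5] / [6]
Final shape: (2, 2, 2, 1, 1).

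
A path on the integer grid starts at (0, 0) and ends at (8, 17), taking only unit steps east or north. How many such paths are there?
Number of paths = 1081575

A monotone lattice path from (0, 0) to (8, 17) consists of 8 east steps and 17 north steps in some order, so it is determined by which 8 of the 25 steps are east. The count is C(25, 8) = 1081575.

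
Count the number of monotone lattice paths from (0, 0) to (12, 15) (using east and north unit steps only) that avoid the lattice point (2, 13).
Number of paths = 17376930

Total paths from (0, 0) to (12, 15): C(27, 12) = 17383860. Paths through (2, 13): (paths (0, 0) → (2, 13)) × (paths (2, 13) → (12, 15)) = C(15, 2) · C(12, 10) = 105 · 66 = 6930. Avoidance count = 17383860 − 6930 = 17376930.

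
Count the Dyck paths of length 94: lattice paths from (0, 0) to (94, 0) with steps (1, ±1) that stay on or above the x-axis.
C_47 = 33868773757191046886429490

These Dyck paths are counted by the Catalan number C_n = (1/(n + 1)) · C(2n, n). For n = 47: C_47 = (1/48) · C(94, 47) = 1625701140345170250548615520/48 = 33868773757191046886429490.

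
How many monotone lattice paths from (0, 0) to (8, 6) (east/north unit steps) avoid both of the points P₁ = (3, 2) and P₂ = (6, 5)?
Number of paths = 957

Inclusion–exclusion. Total paths: C(14, 8) = 3003. Through P₁: C(5, 3)·C(9, 5) = 1260. Through P₂: C(11, 6)·C(3, 2) = 1386. Since P₁ is strictly southwest of P₂, a monotone path through both must visit P₁ then P₂; paths through both = C(5, 3)·C(6, 3)·C(3, 2) = 600. Avoid both = 3003 − 1260 − 1386 + 600 = 957.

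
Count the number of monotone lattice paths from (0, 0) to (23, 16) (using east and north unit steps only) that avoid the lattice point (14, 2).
Number of paths = 37613198190

Total paths from (0, 0) to (23, 16): C(39, 23) = 37711260990. Paths through (14, 2): (paths (0, 0) → (14, 2)) × (paths (14, 2) → (23, 16)) = C(16, 14) · C(23, 9) = 120 · 817190 = 98062800. Avoidance count = 37711260990 − 98062800 = 37613198190.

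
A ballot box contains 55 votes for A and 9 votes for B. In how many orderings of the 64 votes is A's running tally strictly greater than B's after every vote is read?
Strict-lead orderings = 19794795118

Total orderings of the 64 votes with 55 for A: C(64, 55) = 27540584512. By the Bertrand ballot formula (Cycle Lemma / reflection principle), the number of orderings in which A is strictly ahead of B throughout is (p − q)/(p + q) · C(p + q, p) = (55 − 9)/(55 + 9) · 27540584512 = 19794795118.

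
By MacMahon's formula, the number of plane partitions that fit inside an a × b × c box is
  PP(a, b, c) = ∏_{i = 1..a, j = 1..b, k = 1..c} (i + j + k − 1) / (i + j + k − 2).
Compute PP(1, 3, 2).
PP(1, 3, 2) = 10

Evaluate the triple product over i = 1..1, j = 1..3, k = 1..2. The factors are (2/1) · (3/2) · (3/2) · (4/3) · (4/3) · (5/4). The numerators and denominators telescope so the product is an integer; carrying out the multiplication exactly gives PP(1, 3, 2) = 10.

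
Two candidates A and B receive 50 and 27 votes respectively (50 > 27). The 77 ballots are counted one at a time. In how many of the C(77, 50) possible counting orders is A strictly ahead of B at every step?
Strict-lead orderings = 130946980630667045672

Total orderings of the 77 votes with 50 for A: C(77, 50) = 438387717763537500728. By the Bertrand ballot formula (Cycle Lemma / reflection principle), the number of orderings in which A is strictly ahead of B throughout is (p − q)/(p + q) · C(p + q, p) = (50 − 27)/(50 + 27) · 438387717763537500728 = 130946980630667045672.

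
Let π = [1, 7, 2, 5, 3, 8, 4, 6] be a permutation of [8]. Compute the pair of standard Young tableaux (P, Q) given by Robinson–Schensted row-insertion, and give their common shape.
P = [1, 2, 3, 4, 6] / [5, 8] / [7];  Q = [1, 2, 4, 6, 8] / [3, 7] / [5];  common shape = (5, 2, 1)

Row-insert the values π_1, π_2, … into P one at a time, bumping the leftmost entry strictly greater than the inserted value down to the next row. The recording tableau Q records, in position (i, j), the step at which that cell was added to P.
  Insert 1 (step 1): P = [1];  Q = [1]
  Insert 7 (step 2): P = [1, 7];  Q = [1, 2]
  Insert 2 (step 3): P = [1, 2] / [7];  Q = [1, 2] / [3]
  Insert 5 (step 4): P = [1, 2, 5] / [7];  Q = [1, 2, 4] / [3]
  Insert 3 (step 5): P = [1, 2, 3] / [5] / [7];  Q = [1, 2, 4] / [3] / [5]
  Insert 8 (step 6): P = [1, 2, 3, 8] / [5] / [7];  Q = [1, 2, 4, 6] / [3] / [5]
  Insert 4 (step 7): P = [1, 2, 3, 4] / [5, 8] / [7];  Q = [1, 2, 4, 6] / [3, 7] / [5]
  Insert 6 (step 8): P = [1, 2, 3, 4, 6] / [5, 8] / [7];  Q = [1, 2, 4, 6, 8] / [3, 7] / [5]
Final shape: (5, 2, 1).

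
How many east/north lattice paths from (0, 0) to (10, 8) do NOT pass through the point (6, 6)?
Number of paths = 29898

Total paths from (0, 0) to (10, 8): C(18, 10) = 43758. Paths through (6, 6): (paths (0, 0) → (6, 6)) × (paths (6, 6) → (10, 8)) = C(12, 6) · C(6, 4) = 924 · 15 = 13860. Avoidance count = 43758 − 13860 = 29898.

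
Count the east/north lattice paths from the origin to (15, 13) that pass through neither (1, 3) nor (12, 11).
Number of paths = 19099636

Inclusion–exclusion. Total paths: C(28, 15) = 37442160. Through P₁: C(4, 1)·C(24, 14) = 7845024. Through P₂: C(23, 12)·C(5, 3) = 13520780. Since P₁ is strictly southwest of P₂, a monotone path through both must visit P₁ then P₂; paths through both = C(4, 1)·C(19, 11)·C(5, 3) = 3023280. Avoid both = 37442160 − 7845024 − 13520780 + 3023280 = 19099636.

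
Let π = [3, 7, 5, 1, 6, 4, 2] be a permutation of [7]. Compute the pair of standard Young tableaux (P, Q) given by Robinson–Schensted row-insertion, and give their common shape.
P = [1, 2, 6] / [3, 4] / [5] / [7];  Q = [1, 2, 5] / [3, 6] / [4] / [7];  common shape = (3, 2, 1, 1)

Row-insert the values π_1, π_2, … into P one at a time, bumping the leftmost entry strictly greater than the inserted value down to the next row. The recording tableau Q records, in position (i, j), the step at which that cell was added to P.
  Insert 3 (step 1): P = [3];  Q = [1]
  Insert 7 (step 2): P = [3, 7];  Q = [1, 2]
  Insert 5 (step 3): P = [3, 5] / [7];  Q = [1, 2] / [3]
  Insert 1 (step 4): P = [1, 5] / [3] / [7];  Q = [1, 2] / [3] / [4]
  Insert 6 (step 5): P = [1, 5, 6] / [3] / [7];  Q = [1, 2, 5] / [3] / [4]
  Insert 4 (step 6): P = [1, 4, 6] / [3, 5] / [7];  Q = [1, 2, 5] / [3, 6] / [4]
  Insert 2 (step 7): P = [1, 2, 6] / [3, 4] / [5] / [7];  Q = [1, 2, 5] / [3, 6] / [4] / [7]
Final shape: (3, 2, 1, 1).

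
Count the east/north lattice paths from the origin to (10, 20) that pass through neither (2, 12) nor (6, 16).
Number of paths = 24096835

Inclusion–exclusion. Total paths: C(30, 10) = 30045015. Through P₁: C(14, 2)·C(16, 8) = 1171170. Through P₂: C(22, 6)·C(8, 4) = 5222910. Since P₁ is strictly southwest of P₂, a monotone path through both must visit P₁ then P₂; paths through both = C(14, 2)·C(8, 4)·C(8, 4) = 445900. Avoid both = 30045015 − 1171170 − 5222910 + 445900 = 24096835.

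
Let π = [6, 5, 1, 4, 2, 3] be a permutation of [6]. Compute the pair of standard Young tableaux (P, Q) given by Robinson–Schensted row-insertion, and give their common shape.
P = [1, 2, 3] / [4] / [5] / [6];  Q = [1, 4, 6] / [2] / [3] / [5];  common shape = (3, 1, 1, 1)

Row-insert the values π_1, π_2, … into P one at a time, bumping the leftmost entry strictly greater than the inserted value down to the next row. The recording tableau Q records, in position (i, j), the step at which that cell was added to P.
  Insert 6 (step 1): P = [6];  Q = [1]
  Insert 5 (step 2): P = [5] / [6];  Q = [1] / [2]
  Insert 1 (step 3): P = [1] / [5] / [6];  Q = [1] / [2] / [3]
  Insert 4 (step 4): P = [1, 4] / [5] / [6];  Q = [1, 4] / [2] / [3]
  Insert 2 (step 5): P = [1, 2] / [4] / [5] / [6];  Q = [1, 4] / [2] / [3] / [5]
  Insert 3 (step 6): P = [1, 2, 3] / [4] / [5] / [6];  Q = [1, 4, 6] / [2] / [3] / [5]
Final shape: (3, 1, 1, 1).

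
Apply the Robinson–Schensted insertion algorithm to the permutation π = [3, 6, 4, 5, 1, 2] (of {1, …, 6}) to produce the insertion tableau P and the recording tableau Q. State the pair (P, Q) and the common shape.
P = [1, 2, 5] / [3, 4] / [6];  Q = [1, 2, 4] / [3, 6] / [5];  common shape = (3, 2, 1)

Row-insert the values π_1, π_2, … into P one at a time, bumping the leftmost entry strictly greater than the inserted value down to the next row. The recording tableau Q records, in position (i, j), the step at which that cell was added to P.
  Insert 3 (step 1): P = [3];  Q = [1]
  Insert 6 (step 2): P = [3, 6];  Q = [1, 2]
  Insert 4 (step 3): P = [3, 4] / [6];  Q = [1, 2] / [3]
  Insert 5 (step 4): P = [3, 4, 5] / [6];  Q = [1, 2, 4] / [3]
  Insert 1 (step 5): P = [1, 4, 5] / [3] / [6];  Q = [1, 2, 4] / [3] / [5]
  Insert 2 (step 6): P = [1, 2, 5] / [3, 4] / [6];  Q = [1, 2, 4] / [3, 6] / [5]
Final shape: (3, 2, 1).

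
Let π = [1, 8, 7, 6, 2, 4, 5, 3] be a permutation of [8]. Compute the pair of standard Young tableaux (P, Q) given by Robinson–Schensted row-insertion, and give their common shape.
P = [1, 2, 3, 5] / [4] / [6] / [7] / [8];  Q = [1, 2, 6, 7] / [3] / [4] / [5] / [8];  common shape = (4, 1, 1, 1, 1)

Row-insert the values π_1, π_2, … into P one at a time, bumping the leftmost entry strictly greater than the inserted value down to the next row. The recording tableau Q records, in position (i, j), the step at which that cell was added to P.
  Insert 1 (step 1): P = [1];  Q = [1]
  Insert 8 (step 2): P = [1, 8];  Q = [1, 2]
  Insert 7 (step 3): P = [1, 7] / [8];  Q = [1, 2] / [3]
  Insert 6 (step 4): P = [1, 6] / [7] / [8];  Q = [1, 2] / [3] / [4]
  Insert 2 (step 5): P = [1, 2] / [6] / [7] / [8];  Q = [1, 2] / [3] / [4] / [5]
  Insert 4 (step 6): P = [1, 2, 4] / [6] / [7] / [8];  Q = [1, 2, 6] / [3] / [4] / [5]
  Insert 5 (step 7): P = [1, 2, 4, 5] / [6] / [7] / [8];  Q = [1, 2, 6, 7] / [3] / [4] / [5]
  Insert 3 (step 8): P = [1, 2, 3, 5] / [4] / [6] / [7] / [8];  Q = [1, 2, 6, 7] / [3] / [4] / [5] / [8]
Final shape: (4, 1, 1, 1, 1).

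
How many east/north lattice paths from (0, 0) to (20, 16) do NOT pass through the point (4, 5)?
Number of paths = 5665097340

Total paths from (0, 0) to (20, 16): C(36, 20) = 7307872110. Paths through (4, 5): (paths (0, 0) → (4, 5)) × (paths (4, 5) → (20, 16)) = C(9, 4) · C(27, 16) = 126 · 13037895 = 1642774770. Avoidance count = 7307872110 − 1642774770 = 5665097340.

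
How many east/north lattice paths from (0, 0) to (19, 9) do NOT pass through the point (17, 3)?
Number of paths = 6874980

Total paths from (0, 0) to (19, 9): C(28, 19) = 6906900. Paths through (17, 3): (paths (0, 0) → (17, 3)) × (paths (17, 3) → (19, 9)) = C(20, 17) · C(8, 2) = 1140 · 28 = 31920. Avoidance count = 6906900 − 31920 = 6874980.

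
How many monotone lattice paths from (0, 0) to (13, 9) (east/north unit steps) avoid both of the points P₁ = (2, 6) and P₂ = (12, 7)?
Number of paths = 336988

Inclusion–exclusion. Total paths: C(22, 13) = 497420. Through P₁: C(8, 2)·C(14, 11) = 10192. Through P₂: C(19, 12)·C(3, 1) = 151164. Since P₁ is strictly southwest of P₂, a monotone path through both must visit P₁ then P₂; paths through both = C(8, 2)·C(11, 10)·C(3, 1) = 924. Avoid both = 497420 − 10192 − 151164 + 924 = 336988.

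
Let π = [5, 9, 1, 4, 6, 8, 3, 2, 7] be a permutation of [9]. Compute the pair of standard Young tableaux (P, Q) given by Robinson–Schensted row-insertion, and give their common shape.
P = [1, 2, 6, 7] / [3, 8] / [4, 9] / [5];  Q = [1, 2, 5, 6] / [3, 4] / [7, 9] / [8];  common shape = (4, 2, 2, 1)

Row-insert the values π_1, π_2, … into P one at a time, bumping the leftmost entry strictly greater than the inserted value down to the next row. The recording tableau Q records, in position (i, j), the step at which that cell was added to P.
  Insert 5 (step 1): P = [5];  Q = [1]
  Insert 9 (step 2): P = [5, 9];  Q = [1, 2]
  Insert 1 (step 3): P = [1, 9] / [5];  Q = [1, 2] / [3]
  Insert 4 (step 4): P = [1, 4] / [5, 9];  Q = [1, 2] / [3, 4]
  Insert 6 (step 5): P = [1, 4, 6] / [5, 9];  Q = [1, 2, 5] / [3, 4]
  Insert 8 (step 6): P = [1, 4, 6, 8] / [5, 9];  Q = [1, 2, 5, 6] / [3, 4]
  Insert 3 (step 7): P = [1, 3, 6, 8] / [4, 9] / [5];  Q = [1, 2, 5, 6] / [3, 4] / [7]
  Insert 2 (step 8): P = [1, 2, 6, 8] / [3, 9] / [4] / [5];  Q = [1, 2, 5, 6] / [3, 4] / [7] / [8]
  Insert 7 (step 9): P = [1, 2, 6, 7] / [3, 8] / [4, 9] / [5];  Q = [1, 2, 5, 6] / [3, 4] / [7, 9] / [8]
Final shape: (4, 2, 2, 1).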